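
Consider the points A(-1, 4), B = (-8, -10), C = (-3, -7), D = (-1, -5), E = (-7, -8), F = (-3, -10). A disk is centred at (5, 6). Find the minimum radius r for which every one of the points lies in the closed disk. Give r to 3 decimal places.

The required radius is the distance from (5, 6) to the farthest point.
Squared distances: 40, 425, 233, 157, 340, 320.
Maximum is 425, attained at B.
r = √425 ≈ 20.616.

20.616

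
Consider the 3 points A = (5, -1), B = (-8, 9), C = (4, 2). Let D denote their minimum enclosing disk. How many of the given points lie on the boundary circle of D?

Side lengths²: AB² = 269, AC² = 10, BC² = 193.
Since AB² = 269 ≥ 193 + 10 = 203, the angle opposite AB is not acute, so the smallest enclosing circle has AB as diameter.
Centre = midpoint of AB = (-1.5, 4), r² = 269/4 = 67.25.
The points at distance exactly r from the centre are A, B — 2 points.

2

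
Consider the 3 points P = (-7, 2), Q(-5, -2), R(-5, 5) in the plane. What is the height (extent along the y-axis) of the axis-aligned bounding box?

max y = 5, min y = -2, so height = 7.

7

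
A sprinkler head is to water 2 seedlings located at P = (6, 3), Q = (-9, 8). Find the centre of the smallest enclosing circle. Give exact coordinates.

(-1.5, 5.5)

The smallest circle enclosing two points has them as diameter endpoints.
Centre = midpoint = (-1.5, 5.5); r² = |PQ|²/4 = 250/4 = 62.5.
Centre = (-1.5, 5.5).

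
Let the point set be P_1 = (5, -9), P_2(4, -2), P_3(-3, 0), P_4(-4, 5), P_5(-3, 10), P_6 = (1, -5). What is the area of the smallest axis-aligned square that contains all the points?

361

The bounding box has width 9 and height 19.
An axis-aligned square enclosing the set must have side ≥ max(width, height).
So the minimum side is max(9, 19) = 19.
Area = 19² = 361.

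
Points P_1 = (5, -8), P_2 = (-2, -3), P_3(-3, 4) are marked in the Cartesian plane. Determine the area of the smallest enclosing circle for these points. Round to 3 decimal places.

163.363

Side lengths²: P_1P_2² = 74, P_1P_3² = 208, P_2P_3² = 50.
Since P_1P_3² = 208 ≥ 74 + 50 = 124, the angle opposite P_1P_3 is not acute, so the smallest enclosing circle has P_1P_3 as diameter.
Centre = midpoint of P_1P_3 = (1, -2), r² = 208/4 = 52.
Area = π·r² = π·52 ≈ 163.363.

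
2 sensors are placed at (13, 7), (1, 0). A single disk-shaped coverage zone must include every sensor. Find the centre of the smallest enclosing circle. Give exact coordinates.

(7, 3.5)

The smallest circle enclosing two points has them as diameter endpoints.
Centre = midpoint = (7, 3.5); r² = |(13, 7)−(1, 0)|²/4 = 193/4 = 48.25.
Centre = (7, 3.5).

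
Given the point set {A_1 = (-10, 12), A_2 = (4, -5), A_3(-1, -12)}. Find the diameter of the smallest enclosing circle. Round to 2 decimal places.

Side lengths²: A_1A_2² = 485, A_1A_3² = 657, A_2A_3² = 74.
Since A_1A_3² = 657 ≥ 485 + 74 = 559, the angle opposite A_1A_3 is not acute, so the smallest enclosing circle has A_1A_3 as diameter.
Centre = midpoint of A_1A_3 = (-5.5, 0), r² = 657/4 = 164.25.
Diameter = 2r = 2√(164.25) ≈ 25.63.

25.63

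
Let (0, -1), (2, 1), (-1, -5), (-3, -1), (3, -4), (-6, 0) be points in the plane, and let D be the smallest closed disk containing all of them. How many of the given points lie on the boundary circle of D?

The farthest pair is (3, -4)–(-6, 0) with squared distance 97. The circle on this segment as diameter has centre (-1.5, -2) and r² = 97/4 = 24.25.
Check (0, -1): distance² to centre = 3.25 ≤ 24.25, so it lies inside.
All remaining points lie in this disk, and no smaller disk contains both endpoints, so this is the minimum enclosing circle.
The points at distance exactly r from the centre are (3, -4), (-6, 0) — 2 points.

2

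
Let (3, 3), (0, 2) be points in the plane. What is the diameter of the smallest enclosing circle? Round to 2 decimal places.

The smallest circle enclosing two points has them as diameter endpoints.
Centre = midpoint = (1.5, 2.5); r² = |(3, 3)−(0, 2)|²/4 = 10/4 = 2.5.
Diameter = 2r = 2√(2.5) ≈ 3.16.

3.16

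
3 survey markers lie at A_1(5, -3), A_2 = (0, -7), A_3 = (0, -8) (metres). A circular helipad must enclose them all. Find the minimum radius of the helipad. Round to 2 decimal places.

3.54

Side lengths²: A_1A_2² = 41, A_1A_3² = 50, A_2A_3² = 1.
Since A_1A_3² = 50 ≥ 41 + 1 = 42, the angle opposite A_1A_3 is not acute, so the smallest enclosing circle has A_1A_3 as diameter.
Centre = midpoint of A_1A_3 = (2.5, -5.5), r² = 50/4 = 12.5.
r = √(12.5) ≈ 3.54.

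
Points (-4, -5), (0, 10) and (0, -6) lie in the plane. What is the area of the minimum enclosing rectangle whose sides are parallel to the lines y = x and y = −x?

In coordinates u = x + y, v = x − y the rectangle is axis-aligned; the map (x,y)→(u,v) scales areas by 2.
u-values: -9, 10, -6; range = 10 − (-9) = 19.
v-values: 1, -10, 6; range = 6 − (-10) = 16.
Area = (19 × 16) / 2 = 152.

152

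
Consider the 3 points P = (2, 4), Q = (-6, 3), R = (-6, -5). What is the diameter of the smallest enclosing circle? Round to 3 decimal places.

12.042

Side lengths²: PQ² = 65, PR² = 145, QR² = 64.
Since PR² = 145 ≥ 65 + 64 = 129, the angle opposite PR is not acute, so the smallest enclosing circle has PR as diameter.
Centre = midpoint of PR = (-2, -0.5), r² = 145/4 = 36.25.
Diameter = 2r = 2√(36.25) ≈ 12.042.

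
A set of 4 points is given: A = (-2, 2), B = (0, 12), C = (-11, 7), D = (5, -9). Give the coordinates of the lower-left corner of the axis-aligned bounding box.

(-11, -9)

x-range [-11, 5], y-range [-9, 12].
The lower-left corner is (-11, -9).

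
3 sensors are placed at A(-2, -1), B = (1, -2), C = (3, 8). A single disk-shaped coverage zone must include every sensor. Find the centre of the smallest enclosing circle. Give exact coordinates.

Side lengths²: AB² = 10, AC² = 106, BC² = 104.
Since AC² = 106 < 104 + 10 = 114, the triangle is acute, so the smallest enclosing circle is the circumcircle.
Circumcentre = (1.0625, 3.1875), r² = 26.9140625.
Centre = (1.0625, 3.1875).

(1.0625, 3.1875)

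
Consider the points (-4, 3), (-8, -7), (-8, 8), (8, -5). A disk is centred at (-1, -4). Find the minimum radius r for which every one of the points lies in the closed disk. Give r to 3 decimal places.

13.892

The required radius is the distance from (-1, -4) to the farthest point.
Squared distances: 58, 58, 193, 82.
Maximum is 193, attained at (-8, 8).
r = √193 ≈ 13.892.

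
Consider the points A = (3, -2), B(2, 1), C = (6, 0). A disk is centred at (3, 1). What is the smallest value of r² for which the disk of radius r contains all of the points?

10

The required radius is the distance from (3, 1) to the farthest point.
Squared distances: 9, 1, 10.
Maximum is 10, attained at C.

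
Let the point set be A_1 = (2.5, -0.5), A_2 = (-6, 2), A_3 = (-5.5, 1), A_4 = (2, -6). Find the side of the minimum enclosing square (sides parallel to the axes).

8.5

The bounding box has width 8.5 and height 8.
An axis-aligned square enclosing the set must have side ≥ max(width, height).
So the minimum side is max(8.5, 8) = 8.5.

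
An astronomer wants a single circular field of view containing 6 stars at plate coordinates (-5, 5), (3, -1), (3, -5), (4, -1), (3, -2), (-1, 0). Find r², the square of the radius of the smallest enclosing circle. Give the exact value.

By Welzl's lemma the MEC is supported by two points (diametrically opposite) or three points (on a circumcircle).
The farthest pair is (-5, 5)–(3, -5) with squared distance 164. The circle on this segment as diameter has centre (-1, 0) and r² = 164/4 = 41.
Check (3, -1): distance² to centre = 17 ≤ 41, so it lies inside.
All remaining points lie in this disk, and no smaller disk contains both endpoints, so this is the minimum enclosing circle.

41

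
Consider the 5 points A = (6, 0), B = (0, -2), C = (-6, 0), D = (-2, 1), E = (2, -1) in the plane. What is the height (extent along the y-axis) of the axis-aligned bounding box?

max y = 1, min y = -2, so height = 3.

3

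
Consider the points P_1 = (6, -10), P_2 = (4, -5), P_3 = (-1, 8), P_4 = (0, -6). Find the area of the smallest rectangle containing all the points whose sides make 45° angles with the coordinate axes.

162.5

In coordinates u = x + y, v = x − y the rectangle is axis-aligned; the map (x,y)→(u,v) scales areas by 2.
u-values: -4, -1, 7, -6; range = 7 − (-6) = 13.
v-values: 16, 9, -9, 6; range = 16 − (-9) = 25.
Area = (13 × 25) / 2 = 162.5.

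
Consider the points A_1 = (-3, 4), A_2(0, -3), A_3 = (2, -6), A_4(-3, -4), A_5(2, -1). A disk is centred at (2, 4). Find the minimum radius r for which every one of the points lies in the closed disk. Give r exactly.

10

The required radius is the distance from (2, 4) to the farthest point.
Squared distances: 25, 53, 100, 89, 25.
Maximum is 100, attained at A_3.
r = √100 = 10.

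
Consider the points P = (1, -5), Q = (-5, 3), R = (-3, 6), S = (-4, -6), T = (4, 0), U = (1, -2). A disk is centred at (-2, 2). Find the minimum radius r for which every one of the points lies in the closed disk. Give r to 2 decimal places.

The required radius is the distance from (-2, 2) to the farthest point.
Squared distances: 58, 10, 17, 68, 40, 25.
Maximum is 68, attained at S.
r = √68 ≈ 8.25.

8.25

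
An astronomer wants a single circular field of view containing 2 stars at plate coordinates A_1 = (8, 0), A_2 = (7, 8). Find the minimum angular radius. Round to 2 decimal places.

4.03

The smallest circle enclosing two points has them as diameter endpoints.
Centre = midpoint = (7.5, 4); r² = |A_1A_2|²/4 = 65/4 = 16.25.
r = √(16.25) ≈ 4.03.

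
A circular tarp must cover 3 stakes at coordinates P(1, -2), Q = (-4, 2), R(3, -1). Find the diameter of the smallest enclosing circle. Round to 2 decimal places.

Side lengths²: PQ² = 41, PR² = 5, QR² = 58.
Since QR² = 58 ≥ 41 + 5 = 46, the angle opposite QR is not acute, so the smallest enclosing circle has QR as diameter.
Centre = midpoint of QR = (-0.5, 0.5), r² = 58/4 = 14.5.
Diameter = 2r = 2√(14.5) ≈ 7.62.

7.62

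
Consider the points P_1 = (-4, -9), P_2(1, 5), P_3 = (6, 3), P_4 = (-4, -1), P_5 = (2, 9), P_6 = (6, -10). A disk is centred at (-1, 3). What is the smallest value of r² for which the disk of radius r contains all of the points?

The required radius is the distance from (-1, 3) to the farthest point.
Squared distances: 153, 8, 49, 25, 45, 218.
Maximum is 218, attained at P_6.

218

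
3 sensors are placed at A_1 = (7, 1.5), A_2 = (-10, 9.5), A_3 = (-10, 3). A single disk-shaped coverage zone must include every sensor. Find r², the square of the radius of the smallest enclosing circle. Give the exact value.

88.25

Side lengths²: A_1A_2² = 353, A_1A_3² = 291.25, A_2A_3² = 42.25.
Since A_1A_2² = 353 ≥ 291.25 + 42.25 = 333.5, the angle opposite A_1A_2 is not acute, so the smallest enclosing circle has A_1A_2 as diameter.
Centre = midpoint of A_1A_2 = (-1.5, 5.5), r² = 353/4 = 88.25.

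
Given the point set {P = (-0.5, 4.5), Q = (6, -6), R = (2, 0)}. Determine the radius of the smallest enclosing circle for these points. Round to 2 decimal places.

6.17

Side lengths²: PQ² = 152.5, PR² = 26.5, QR² = 52.
Since PQ² = 152.5 ≥ 52 + 26.5 = 78.5, the angle opposite PQ is not acute, so the smallest enclosing circle has PQ as diameter.
Centre = midpoint of PQ = (2.75, -0.75), r² = 152.5/4 = 38.125.
r = √(38.125) ≈ 6.17.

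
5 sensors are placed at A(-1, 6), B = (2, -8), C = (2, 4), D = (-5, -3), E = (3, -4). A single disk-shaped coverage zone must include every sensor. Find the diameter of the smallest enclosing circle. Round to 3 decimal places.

By Welzl's lemma the MEC is supported by two points (diametrically opposite) or three points (on a circumcircle).
The farthest pair is A–B with squared distance 205. The circle on this segment as diameter has centre (0.5, -1) and r² = 205/4 = 51.25.
Check C: distance² to centre = 27.25 ≤ 51.25, so it lies inside.
All remaining points lie in this disk, and no smaller disk contains both endpoints, so this is the minimum enclosing circle.
Diameter = 2r = 2√(51.25) ≈ 14.318.

14.318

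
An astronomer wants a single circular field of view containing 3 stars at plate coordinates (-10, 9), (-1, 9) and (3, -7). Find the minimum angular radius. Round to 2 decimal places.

Call the three points A, B, C in the order given.
Side lengths²: AB² = 81, AC² = 425, BC² = 272.
Since AC² = 425 ≥ 272 + 81 = 353, the angle opposite AC is not acute, so the smallest enclosing circle has AC as diameter.
Centre = midpoint of AC = (-3.5, 1), r² = 425/4 = 106.25.
r = √(106.25) ≈ 10.31.

10.31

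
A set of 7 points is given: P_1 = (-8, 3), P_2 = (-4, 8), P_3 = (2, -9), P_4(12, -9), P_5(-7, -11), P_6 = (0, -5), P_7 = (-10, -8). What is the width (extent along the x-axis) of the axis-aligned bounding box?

max x = 12, min x = -10, so width = 22.

22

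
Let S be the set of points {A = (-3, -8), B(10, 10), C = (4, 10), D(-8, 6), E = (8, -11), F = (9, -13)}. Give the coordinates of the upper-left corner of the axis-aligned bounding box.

(-8, 10)

x-range [-8, 10], y-range [-13, 10].
The upper-left corner is (-8, 10).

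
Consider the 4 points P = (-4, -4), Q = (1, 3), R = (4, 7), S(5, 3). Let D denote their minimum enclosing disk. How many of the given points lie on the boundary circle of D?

The farthest pair is P–R with squared distance 185. The circle on this segment as diameter has centre (0, 1.5) and r² = 185/4 = 46.25.
Check Q: distance² to centre = 3.25 ≤ 46.25, so it lies inside.
All remaining points lie in this disk, and no smaller disk contains both endpoints, so this is the minimum enclosing circle.
The points at distance exactly r from the centre are P, R — 2 points.

2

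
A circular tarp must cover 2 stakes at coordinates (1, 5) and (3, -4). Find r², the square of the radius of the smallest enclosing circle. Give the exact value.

21.25

The smallest circle enclosing two points has them as diameter endpoints.
Centre = midpoint = (2, 0.5); r² = |(1, 5)−(3, -4)|²/4 = 85/4 = 21.25.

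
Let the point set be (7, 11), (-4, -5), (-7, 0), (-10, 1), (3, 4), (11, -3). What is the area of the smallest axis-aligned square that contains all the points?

441

The bounding box has width 21 and height 16.
An axis-aligned square enclosing the set must have side ≥ max(width, height).
So the minimum side is max(21, 16) = 21.
Area = 21² = 441.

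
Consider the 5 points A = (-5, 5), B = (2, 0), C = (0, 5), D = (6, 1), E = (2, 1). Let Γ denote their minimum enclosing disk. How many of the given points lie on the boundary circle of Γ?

The farthest pair is A–D with squared distance 137. The circle on this segment as diameter has centre (0.5, 3) and r² = 137/4 = 34.25.
Check B: distance² to centre = 11.25 ≤ 34.25, so it lies inside.
All remaining points lie in this disk, and no smaller disk contains both endpoints, so this is the minimum enclosing circle.
The points at distance exactly r from the centre are A, D — 2 points.

2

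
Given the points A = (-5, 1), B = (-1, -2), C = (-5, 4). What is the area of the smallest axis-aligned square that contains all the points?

The bounding box has width 4 and height 6.
An axis-aligned square enclosing the set must have side ≥ max(width, height).
So the minimum side is max(4, 6) = 6.
Area = 6² = 36.

36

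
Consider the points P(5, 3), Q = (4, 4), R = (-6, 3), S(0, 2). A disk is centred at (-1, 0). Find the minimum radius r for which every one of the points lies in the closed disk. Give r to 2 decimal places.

The required radius is the distance from (-1, 0) to the farthest point.
Squared distances: 45, 41, 34, 5.
Maximum is 45, attained at P.
r = √45 ≈ 6.71.

6.71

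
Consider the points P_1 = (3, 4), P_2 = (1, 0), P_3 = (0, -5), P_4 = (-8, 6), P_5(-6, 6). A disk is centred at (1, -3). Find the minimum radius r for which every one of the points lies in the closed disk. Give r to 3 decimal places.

12.728

The required radius is the distance from (1, -3) to the farthest point.
Squared distances: 53, 9, 5, 162, 130.
Maximum is 162, attained at P_4.
r = √162 ≈ 12.728.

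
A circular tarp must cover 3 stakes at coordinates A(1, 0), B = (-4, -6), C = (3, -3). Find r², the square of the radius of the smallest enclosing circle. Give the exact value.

22997/1458

Side lengths²: AB² = 61, AC² = 13, BC² = 58.
Since AB² = 61 < 58 + 13 = 71, the triangle is acute, so the smallest enclosing circle is the circumcircle.
Circumcentre = (-17/18, -187/54), r² = 22997/1458.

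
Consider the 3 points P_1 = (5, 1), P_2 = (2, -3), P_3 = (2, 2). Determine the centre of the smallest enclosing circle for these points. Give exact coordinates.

(17/6, -0.5)

Side lengths²: P_1P_2² = 25, P_1P_3² = 10, P_2P_3² = 25.
Since P_2P_3² = 25 < 25 + 10 = 35, the triangle is acute, so the smallest enclosing circle is the circumcircle.
Circumcentre = (17/6, -0.5), r² = 125/18.
Centre = (17/6, -0.5).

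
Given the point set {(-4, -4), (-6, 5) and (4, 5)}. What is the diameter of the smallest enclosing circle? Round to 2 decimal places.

Call the three points A, B, C in the order given.
Side lengths²: AB² = 85, AC² = 145, BC² = 100.
Since AC² = 145 < 100 + 85 = 185, the triangle is acute, so the smallest enclosing circle is the circumcircle.
Circumcentre = (-1, 25/18), r² = 12325/324.
Diameter = 2r = 2√(12325/324) ≈ 12.34.

12.34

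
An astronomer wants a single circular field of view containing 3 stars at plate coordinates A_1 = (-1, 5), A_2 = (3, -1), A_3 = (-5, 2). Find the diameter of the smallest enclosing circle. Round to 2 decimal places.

Side lengths²: A_1A_2² = 52, A_1A_3² = 25, A_2A_3² = 73.
Since A_2A_3² = 73 < 52 + 25 = 77, the triangle is acute, so the smallest enclosing circle is the circumcircle.
Circumcentre = (-11/12, 13/18), r² = 23725/1296.
Diameter = 2r = 2√(23725/1296) ≈ 8.56.

8.56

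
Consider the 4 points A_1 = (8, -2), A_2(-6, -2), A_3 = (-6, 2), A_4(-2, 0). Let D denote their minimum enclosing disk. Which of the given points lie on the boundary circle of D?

The minimum enclosing circle of a finite set is fixed by two of the points (as a diameter) or three (as a circumcircle).
The farthest pair is A_1–A_3 with squared distance 212. The circle on this segment as diameter has centre (1, 0) and r² = 212/4 = 53.
Check A_2: distance² to centre = 53 ≤ 53, so it lies inside.
All remaining points lie in this disk, and no smaller disk contains both endpoints, so this is the minimum enclosing circle.
The points at distance exactly r from the centre are A_1, A_2, A_3 — 3 points.

A_1, A_2, A_3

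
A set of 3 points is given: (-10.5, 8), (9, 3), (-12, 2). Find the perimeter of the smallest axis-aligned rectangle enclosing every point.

Width = max x − min x = 9 − (-12) = 21.
Height = max y − min y = 8 − 2 = 6.
Perimeter = 2(21 + 6) = 54.

54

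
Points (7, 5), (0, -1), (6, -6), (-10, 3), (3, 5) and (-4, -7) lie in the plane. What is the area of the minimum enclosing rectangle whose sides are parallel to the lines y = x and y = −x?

287.5

In coordinates u = x + y, v = x − y the rectangle is axis-aligned; the map (x,y)→(u,v) scales areas by 2.
u-values: 12, -1, 0, -7, 8, -11; range = 12 − (-11) = 23.
v-values: 2, 1, 12, -13, -2, 3; range = 12 − (-13) = 25.
Area = (23 × 25) / 2 = 287.5.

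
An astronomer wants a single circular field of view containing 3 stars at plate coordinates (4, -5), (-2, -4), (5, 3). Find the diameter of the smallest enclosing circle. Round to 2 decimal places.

9.91

Call the three points A, B, C in the order given.
Side lengths²: AB² = 37, AC² = 65, BC² = 98.
Since BC² = 98 < 65 + 37 = 102, the triangle is acute, so the smallest enclosing circle is the circumcircle.
Circumcentre = (23/14, -9/14), r² = 2405/98.
Diameter = 2r = 2√(2405/98) ≈ 9.91.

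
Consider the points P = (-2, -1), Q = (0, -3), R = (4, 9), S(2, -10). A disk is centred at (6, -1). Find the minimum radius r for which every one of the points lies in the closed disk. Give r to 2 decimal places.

The required radius is the distance from (6, -1) to the farthest point.
Squared distances: 64, 40, 104, 97.
Maximum is 104, attained at R.
r = √104 ≈ 10.20.

10.20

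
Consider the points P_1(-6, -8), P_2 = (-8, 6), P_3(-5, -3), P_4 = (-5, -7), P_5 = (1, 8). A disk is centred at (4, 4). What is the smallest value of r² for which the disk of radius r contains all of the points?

The required radius is the distance from (4, 4) to the farthest point.
Squared distances: 244, 148, 130, 202, 25.
Maximum is 244, attained at P_1.

244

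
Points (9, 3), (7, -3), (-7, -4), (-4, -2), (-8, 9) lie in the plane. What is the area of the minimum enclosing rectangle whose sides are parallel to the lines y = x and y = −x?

310.5

In coordinates u = x + y, v = x − y the rectangle is axis-aligned; the map (x,y)→(u,v) scales areas by 2.
u-values: 12, 4, -11, -6, 1; range = 12 − (-11) = 23.
v-values: 6, 10, -3, -2, -17; range = 10 − (-17) = 27.
Area = (23 × 27) / 2 = 310.5.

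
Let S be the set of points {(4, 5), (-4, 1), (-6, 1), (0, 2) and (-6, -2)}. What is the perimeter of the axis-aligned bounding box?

34

Width = max x − min x = 4 − (-6) = 10.
Height = max y − min y = 5 − (-2) = 7.
Perimeter = 2(10 + 7) = 34.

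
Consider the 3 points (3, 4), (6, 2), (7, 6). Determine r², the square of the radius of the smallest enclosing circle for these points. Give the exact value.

1105/196

Call the three points A, B, C in the order given.
Side lengths²: AB² = 13, AC² = 20, BC² = 17.
Since AC² = 20 < 17 + 13 = 30, the triangle is acute, so the smallest enclosing circle is the circumcircle.
Circumcentre = (75/14, 30/7), r² = 1105/196.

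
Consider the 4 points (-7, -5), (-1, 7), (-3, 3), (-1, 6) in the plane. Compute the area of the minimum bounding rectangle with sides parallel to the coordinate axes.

72

x ranges over [-7, -1], width 6.
y ranges over [-5, 7], height 12.
Area = 6 × 12 = 72.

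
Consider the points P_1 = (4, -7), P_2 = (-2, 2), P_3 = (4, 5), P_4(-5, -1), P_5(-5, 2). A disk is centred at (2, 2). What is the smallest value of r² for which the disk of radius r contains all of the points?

85

The required radius is the distance from (2, 2) to the farthest point.
Squared distances: 85, 16, 13, 58, 49.
Maximum is 85, attained at P_1.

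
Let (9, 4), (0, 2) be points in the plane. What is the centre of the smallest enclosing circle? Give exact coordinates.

(4.5, 3)

The smallest circle enclosing two points has them as diameter endpoints.
Centre = midpoint = (4.5, 3); r² = |(9, 4)−(0, 2)|²/4 = 85/4 = 21.25.
Centre = (4.5, 3).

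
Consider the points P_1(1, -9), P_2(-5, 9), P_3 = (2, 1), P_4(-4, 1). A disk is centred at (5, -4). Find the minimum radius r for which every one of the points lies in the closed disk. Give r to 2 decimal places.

The required radius is the distance from (5, -4) to the farthest point.
Squared distances: 41, 269, 34, 106.
Maximum is 269, attained at P_2.
r = √269 ≈ 16.40.

16.40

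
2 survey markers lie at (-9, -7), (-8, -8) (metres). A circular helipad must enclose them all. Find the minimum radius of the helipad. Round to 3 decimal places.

0.707

The smallest circle enclosing two points has them as diameter endpoints.
Centre = midpoint = (-8.5, -7.5); r² = |(-9, -7)−(-8, -8)|²/4 = 2/4 = 0.5.
r = √(0.5) ≈ 0.707.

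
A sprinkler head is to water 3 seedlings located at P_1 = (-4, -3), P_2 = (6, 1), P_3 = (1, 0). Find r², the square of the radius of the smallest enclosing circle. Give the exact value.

Side lengths²: P_1P_2² = 116, P_1P_3² = 34, P_2P_3² = 26.
Since P_1P_2² = 116 ≥ 34 + 26 = 60, the angle opposite P_1P_2 is not acute, so the smallest enclosing circle has P_1P_2 as diameter.
Centre = midpoint of P_1P_2 = (1, -1), r² = 116/4 = 29.

29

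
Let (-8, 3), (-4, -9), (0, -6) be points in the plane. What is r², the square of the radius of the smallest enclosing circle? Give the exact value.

725/18

Call the three points A, B, C in the order given.
Side lengths²: AB² = 160, AC² = 145, BC² = 25.
Since AB² = 160 < 145 + 25 = 170, the triangle is acute, so the smallest enclosing circle is the circumcircle.
Circumcentre = (-5.5, -17/6), r² = 725/18.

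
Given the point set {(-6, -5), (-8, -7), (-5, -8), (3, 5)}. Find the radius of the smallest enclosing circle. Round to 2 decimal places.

The minimum enclosing circle of a finite set is fixed by two of the points (as a diameter) or three (as a circumcircle).
The farthest pair is (-8, -7)–(3, 5) with squared distance 265. The circle on this segment as diameter has centre (-2.5, -1) and r² = 265/4 = 66.25.
Check (-6, -5): distance² to centre = 28.25 ≤ 66.25, so it lies inside.
All remaining points lie in this disk, and no smaller disk contains both endpoints, so this is the minimum enclosing circle.
r = √(66.25) ≈ 8.14.

8.14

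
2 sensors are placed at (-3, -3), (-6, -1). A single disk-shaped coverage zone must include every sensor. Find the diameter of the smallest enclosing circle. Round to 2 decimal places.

The smallest circle enclosing two points has them as diameter endpoints.
Centre = midpoint = (-4.5, -2); r² = |(-3, -3)−(-6, -1)|²/4 = 13/4 = 3.25.
Diameter = 2r = 2√(3.25) ≈ 3.61.

3.61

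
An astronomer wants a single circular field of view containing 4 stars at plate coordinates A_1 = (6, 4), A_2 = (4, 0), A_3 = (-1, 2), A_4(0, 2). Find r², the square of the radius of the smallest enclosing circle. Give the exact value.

By Welzl's lemma the MEC is supported by two points (diametrically opposite) or three points (on a circumcircle).
The farthest pair is A_1–A_3 with squared distance 53. The circle on this segment as diameter has centre (2.5, 3) and r² = 53/4 = 13.25.
Check A_2: distance² to centre = 11.25 ≤ 13.25, so it lies inside.
All remaining points lie in this disk, and no smaller disk contains both endpoints, so this is the minimum enclosing circle.

13.25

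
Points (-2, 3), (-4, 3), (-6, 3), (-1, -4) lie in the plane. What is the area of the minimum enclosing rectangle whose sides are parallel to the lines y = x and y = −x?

36

In coordinates u = x + y, v = x − y the rectangle is axis-aligned; the map (x,y)→(u,v) scales areas by 2.
u-values: 1, -1, -3, -5; range = 1 − (-5) = 6.
v-values: -5, -7, -9, 3; range = 3 − (-9) = 12.
Area = (6 × 12) / 2 = 36.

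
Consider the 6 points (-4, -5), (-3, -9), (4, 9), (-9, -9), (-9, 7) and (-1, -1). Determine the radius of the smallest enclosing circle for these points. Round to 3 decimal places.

11.102

A smallest enclosing disk is always determined by at most three of the input points on its boundary.
The farthest pair is (4, 9)–(-9, -9) with squared distance 493. The circle on this segment as diameter has centre (-2.5, 0) and r² = 493/4 = 123.25.
Check (-4, -5): distance² to centre = 27.25 ≤ 123.25, so it lies inside.
All remaining points lie in this disk, and no smaller disk contains both endpoints, so this is the minimum enclosing circle.
r = √(123.25) ≈ 11.102.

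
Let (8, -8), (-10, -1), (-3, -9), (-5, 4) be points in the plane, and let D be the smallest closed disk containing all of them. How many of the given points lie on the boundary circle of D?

By Welzl's lemma the MEC is supported by two points (diametrically opposite) or three points (on a circumcircle).
The farthest pair is (8, -8)–(-10, -1) with squared distance 373. The circle on this segment as diameter has centre (-1, -4.5) and r² = 373/4 = 93.25.
Check (-3, -9): distance² to centre = 24.25 ≤ 93.25, so it lies inside.
All remaining points lie in this disk, and no smaller disk contains both endpoints, so this is the minimum enclosing circle.
The points at distance exactly r from the centre are (8, -8), (-10, -1) — 2 points.

2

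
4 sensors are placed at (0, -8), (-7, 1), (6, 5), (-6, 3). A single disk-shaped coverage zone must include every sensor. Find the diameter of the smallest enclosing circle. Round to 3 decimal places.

The minimum enclosing circle is determined by three boundary points: (0, -8), (-7, 1), (6, 5).
Their circumcentre is (31/58, -21/58) with r² = 98605/1682.
The farthest remaining point (-6, 3) is at distance² 90833/1682 ≤ 98605/1682.
Diameter = 2r = 2√(98605/1682) ≈ 15.313.

15.313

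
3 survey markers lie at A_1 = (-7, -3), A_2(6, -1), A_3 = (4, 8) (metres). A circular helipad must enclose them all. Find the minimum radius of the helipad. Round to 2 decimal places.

7.80

Side lengths²: A_1A_2² = 173, A_1A_3² = 242, A_2A_3² = 85.
Since A_1A_3² = 242 < 173 + 85 = 258, the triangle is acute, so the smallest enclosing circle is the circumcircle.
Circumcentre = (-25/22, 47/22), r² = 14705/242.
r = √(14705/242) ≈ 7.80.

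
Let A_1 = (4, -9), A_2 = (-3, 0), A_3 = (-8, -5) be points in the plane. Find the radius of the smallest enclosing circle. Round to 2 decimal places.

Side lengths²: A_1A_2² = 130, A_1A_3² = 160, A_2A_3² = 50.
Since A_1A_3² = 160 < 130 + 50 = 180, the triangle is acute, so the smallest enclosing circle is the circumcircle.
Circumcentre = (-1.75, -6.25), r² = 40.625.
r = √(40.625) ≈ 6.37.

6.37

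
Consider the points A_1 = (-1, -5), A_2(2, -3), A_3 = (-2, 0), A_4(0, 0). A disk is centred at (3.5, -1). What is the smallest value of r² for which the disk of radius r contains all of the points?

36.25

The required radius is the distance from (3.5, -1) to the farthest point.
Squared distances: 36.25, 6.25, 31.25, 13.25.
Maximum is 36.25, attained at A_1.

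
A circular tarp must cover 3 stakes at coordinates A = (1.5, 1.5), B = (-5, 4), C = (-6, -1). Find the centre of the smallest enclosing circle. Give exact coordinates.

Side lengths²: AB² = 48.5, AC² = 62.5, BC² = 26.
Since AC² = 62.5 < 48.5 + 26 = 74.5, the triangle is acute, so the smallest enclosing circle is the circumcircle.
Circumcentre = (-69/28, 25/28), r² = 6305/392.
Centre = (-69/28, 25/28).

(-69/28, 25/28)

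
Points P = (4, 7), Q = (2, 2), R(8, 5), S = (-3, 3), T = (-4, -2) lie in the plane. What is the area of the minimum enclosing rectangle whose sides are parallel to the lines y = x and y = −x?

85.5

In coordinates u = x + y, v = x − y the rectangle is axis-aligned; the map (x,y)→(u,v) scales areas by 2.
u-values: 11, 4, 13, 0, -6; range = 13 − (-6) = 19.
v-values: -3, 0, 3, -6, -2; range = 3 − (-6) = 9.
Area = (19 × 9) / 2 = 85.5.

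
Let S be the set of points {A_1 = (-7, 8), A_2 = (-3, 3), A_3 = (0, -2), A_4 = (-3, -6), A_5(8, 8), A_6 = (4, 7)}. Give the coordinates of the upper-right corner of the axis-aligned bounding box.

x-range [-7, 8], y-range [-6, 8].
The upper-right corner is (8, 8).

(8, 8)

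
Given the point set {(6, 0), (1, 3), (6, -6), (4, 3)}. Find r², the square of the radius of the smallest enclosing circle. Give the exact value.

By Welzl's lemma the MEC is supported by two points (diametrically opposite) or three points (on a circumcircle).
The farthest pair is (1, 3)–(6, -6) with squared distance 106. The circle on this segment as diameter has centre (3.5, -1.5) and r² = 106/4 = 26.5.
Check (6, 0): distance² to centre = 8.5 ≤ 26.5, so it lies inside.
All remaining points lie in this disk, and no smaller disk contains both endpoints, so this is the minimum enclosing circle.

26.5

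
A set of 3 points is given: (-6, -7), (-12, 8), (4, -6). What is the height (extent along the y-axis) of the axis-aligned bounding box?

max y = 8, min y = -7, so height = 15.

15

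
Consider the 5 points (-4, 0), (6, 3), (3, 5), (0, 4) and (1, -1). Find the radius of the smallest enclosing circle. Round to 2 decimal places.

By Welzl's lemma the MEC is supported by two points (diametrically opposite) or three points (on a circumcircle).
The farthest pair is (-4, 0)–(6, 3) with squared distance 109. The circle on this segment as diameter has centre (1, 1.5) and r² = 109/4 = 27.25.
Check (3, 5): distance² to centre = 16.25 ≤ 27.25, so it lies inside.
All remaining points lie in this disk, and no smaller disk contains both endpoints, so this is the minimum enclosing circle.
r = √(27.25) ≈ 5.22.

5.22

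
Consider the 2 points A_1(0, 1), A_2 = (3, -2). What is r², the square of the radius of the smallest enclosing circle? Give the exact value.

The smallest circle enclosing two points has them as diameter endpoints.
Centre = midpoint = (1.5, -0.5); r² = |A_1A_2|²/4 = 18/4 = 4.5.

4.5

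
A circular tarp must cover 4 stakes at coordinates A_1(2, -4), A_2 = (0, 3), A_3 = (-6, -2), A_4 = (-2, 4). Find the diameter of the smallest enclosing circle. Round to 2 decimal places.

The minimum enclosing circle is determined by three boundary points: A_1, A_3, A_4.
Their circumcentre is (-10/7, -5/7) with r² = 1105/49.
The farthest remaining point A_2 is at distance² 776/49 ≤ 1105/49.
Diameter = 2r = 2√(1105/49) ≈ 9.50.

9.50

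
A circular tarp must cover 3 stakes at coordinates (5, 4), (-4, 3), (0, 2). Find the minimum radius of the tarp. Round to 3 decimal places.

Call the three points A, B, C in the order given.
Side lengths²: AB² = 82, AC² = 29, BC² = 17.
Since AB² = 82 ≥ 29 + 17 = 46, the angle opposite AB is not acute, so the smallest enclosing circle has AB as diameter.
Centre = midpoint of AB = (0.5, 3.5), r² = 82/4 = 20.5.
r = √(20.5) ≈ 4.528.

4.528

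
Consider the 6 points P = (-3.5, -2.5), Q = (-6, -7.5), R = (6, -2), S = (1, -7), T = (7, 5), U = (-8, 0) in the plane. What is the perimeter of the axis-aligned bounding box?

Width = max x − min x = 7 − (-8) = 15.
Height = max y − min y = 5 − (-7.5) = 12.5.
Perimeter = 2(15 + 12.5) = 55.

55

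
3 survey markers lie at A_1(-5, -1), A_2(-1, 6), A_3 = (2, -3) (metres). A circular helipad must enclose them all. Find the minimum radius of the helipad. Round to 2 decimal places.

4.88

Side lengths²: A_1A_2² = 65, A_1A_3² = 53, A_2A_3² = 90.
Since A_2A_3² = 90 < 65 + 53 = 118, the triangle is acute, so the smallest enclosing circle is the circumcircle.
Circumcentre = (-23/38, 43/38), r² = 17225/722.
r = √(17225/722) ≈ 4.88.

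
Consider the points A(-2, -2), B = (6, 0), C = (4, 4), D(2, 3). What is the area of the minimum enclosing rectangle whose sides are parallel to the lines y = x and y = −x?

In coordinates u = x + y, v = x − y the rectangle is axis-aligned; the map (x,y)→(u,v) scales areas by 2.
u-values: -4, 6, 8, 5; range = 8 − (-4) = 12.
v-values: 0, 6, 0, -1; range = 6 − (-1) = 7.
Area = (12 × 7) / 2 = 42.

42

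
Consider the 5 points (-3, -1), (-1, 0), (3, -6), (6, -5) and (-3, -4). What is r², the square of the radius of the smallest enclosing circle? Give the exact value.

By Welzl's lemma the MEC is supported by two points (diametrically opposite) or three points (on a circumcircle).
The farthest pair is (-3, -1)–(6, -5) with squared distance 97. The circle on this segment as diameter has centre (1.5, -3) and r² = 97/4 = 24.25.
Check (-1, 0): distance² to centre = 15.25 ≤ 24.25, so it lies inside.
All remaining points lie in this disk, and no smaller disk contains both endpoints, so this is the minimum enclosing circle.

24.25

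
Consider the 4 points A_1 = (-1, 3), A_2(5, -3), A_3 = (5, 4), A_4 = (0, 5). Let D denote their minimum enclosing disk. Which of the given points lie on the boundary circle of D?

A_2, A_4

The minimum enclosing circle of a finite set is fixed by two of the points (as a diameter) or three (as a circumcircle).
The farthest pair is A_2–A_4 with squared distance 89. The circle on this segment as diameter has centre (2.5, 1) and r² = 89/4 = 22.25.
Check A_1: distance² to centre = 16.25 ≤ 22.25, so it lies inside.
All remaining points lie in this disk, and no smaller disk contains both endpoints, so this is the minimum enclosing circle.
The points at distance exactly r from the centre are A_2, A_4 — 2 points.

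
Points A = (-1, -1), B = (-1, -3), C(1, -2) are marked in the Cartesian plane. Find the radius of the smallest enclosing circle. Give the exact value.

1.25

Side lengths²: AB² = 4, AC² = 5, BC² = 5.
Since BC² = 5 < 5 + 4 = 9, the triangle is acute, so the smallest enclosing circle is the circumcircle.
Circumcentre = (-0.25, -2), r² = 1.5625.
r = √(1.5625) = 1.25.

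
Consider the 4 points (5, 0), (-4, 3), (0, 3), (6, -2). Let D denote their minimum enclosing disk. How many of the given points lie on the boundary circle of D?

2

By Welzl's lemma the MEC is supported by two points (diametrically opposite) or three points (on a circumcircle).
The farthest pair is (-4, 3)–(6, -2) with squared distance 125. The circle on this segment as diameter has centre (1, 0.5) and r² = 125/4 = 31.25.
Check (5, 0): distance² to centre = 16.25 ≤ 31.25, so it lies inside.
All remaining points lie in this disk, and no smaller disk contains both endpoints, so this is the minimum enclosing circle.
The points at distance exactly r from the centre are (-4, 3), (6, -2) — 2 points.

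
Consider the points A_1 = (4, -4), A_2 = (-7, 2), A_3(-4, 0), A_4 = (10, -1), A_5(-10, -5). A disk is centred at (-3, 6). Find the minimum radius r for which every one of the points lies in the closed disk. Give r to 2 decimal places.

The required radius is the distance from (-3, 6) to the farthest point.
Squared distances: 149, 32, 37, 218, 170.
Maximum is 218, attained at A_4.
r = √218 ≈ 14.76.

14.76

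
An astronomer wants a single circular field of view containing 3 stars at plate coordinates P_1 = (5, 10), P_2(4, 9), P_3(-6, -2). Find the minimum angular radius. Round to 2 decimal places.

8.14

Side lengths²: P_1P_2² = 2, P_1P_3² = 265, P_2P_3² = 221.
Since P_1P_3² = 265 ≥ 221 + 2 = 223, the angle opposite P_1P_3 is not acute, so the smallest enclosing circle has P_1P_3 as diameter.
Centre = midpoint of P_1P_3 = (-0.5, 4), r² = 265/4 = 66.25.
r = √(66.25) ≈ 8.14.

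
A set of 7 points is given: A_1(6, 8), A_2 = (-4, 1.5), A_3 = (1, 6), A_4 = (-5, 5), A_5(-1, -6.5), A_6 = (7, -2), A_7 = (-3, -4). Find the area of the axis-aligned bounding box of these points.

x ranges over [-5, 7], width 12.
y ranges over [-6.5, 8], height 14.5.
Area = 12 × 14.5 = 174.

174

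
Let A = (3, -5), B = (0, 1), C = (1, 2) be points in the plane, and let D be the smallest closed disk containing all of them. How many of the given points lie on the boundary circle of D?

2

Side lengths²: AB² = 45, AC² = 53, BC² = 2.
Since AC² = 53 ≥ 45 + 2 = 47, the angle opposite AC is not acute, so the smallest enclosing circle has AC as diameter.
Centre = midpoint of AC = (2, -1.5), r² = 53/4 = 13.25.
The points at distance exactly r from the centre are A, C — 2 points.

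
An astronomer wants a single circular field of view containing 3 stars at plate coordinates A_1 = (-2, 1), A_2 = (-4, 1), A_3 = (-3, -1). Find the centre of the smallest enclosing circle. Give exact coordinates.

Side lengths²: A_1A_2² = 4, A_1A_3² = 5, A_2A_3² = 5.
Since A_2A_3² = 5 < 5 + 4 = 9, the triangle is acute, so the smallest enclosing circle is the circumcircle.
Circumcentre = (-3, 0.25), r² = 1.5625.
Centre = (-3, 0.25).

(-3, 0.25)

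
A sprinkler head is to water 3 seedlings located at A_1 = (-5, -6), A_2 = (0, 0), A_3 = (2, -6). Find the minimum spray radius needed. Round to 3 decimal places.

Side lengths²: A_1A_2² = 61, A_1A_3² = 49, A_2A_3² = 40.
Since A_1A_2² = 61 < 49 + 40 = 89, the triangle is acute, so the smallest enclosing circle is the circumcircle.
Circumcentre = (-1.5, -23/6), r² = 305/18.
r = √(305/18) ≈ 4.116.

4.116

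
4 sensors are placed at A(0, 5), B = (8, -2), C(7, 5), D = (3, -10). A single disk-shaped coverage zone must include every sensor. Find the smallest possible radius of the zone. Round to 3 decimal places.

The minimum enclosing circle is determined by three boundary points: A, C, D.
Their circumcentre is (3.5, -2.1) with r² = 62.66.
The farthest remaining point B is at distance² 20.26 ≤ 62.66.
r = √(62.66) ≈ 7.916.

7.916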